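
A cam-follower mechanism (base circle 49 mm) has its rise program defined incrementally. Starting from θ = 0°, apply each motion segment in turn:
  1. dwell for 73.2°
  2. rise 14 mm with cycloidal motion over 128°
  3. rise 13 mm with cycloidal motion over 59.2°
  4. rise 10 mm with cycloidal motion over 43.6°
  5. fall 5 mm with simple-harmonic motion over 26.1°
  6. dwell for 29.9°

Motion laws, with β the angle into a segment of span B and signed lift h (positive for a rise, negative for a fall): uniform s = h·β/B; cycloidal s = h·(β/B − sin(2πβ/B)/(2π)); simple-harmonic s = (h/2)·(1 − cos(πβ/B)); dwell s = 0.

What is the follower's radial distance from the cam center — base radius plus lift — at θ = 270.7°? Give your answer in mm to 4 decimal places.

seg 1 [0°–73.2°] dwell: s stays 0.0000
seg 2 [73.2°–201.2°] cycloidal, h=14: full span → s += 14 → s = 14.0000
seg 3 [201.2°–260.4°] cycloidal, h=13: full span → s += 13 → s = 27.0000
seg 4 [260.4°–304°] cycloidal, h=10: θ=270.7° here. β=10.3, B=43.6. 10·(0.2362 − sin(2π·0.2362)/(2π)) = 0.7768 → s = 27.7768
radial distance = base radius + s = 49 + 27.7768 = 76.7768

76.7768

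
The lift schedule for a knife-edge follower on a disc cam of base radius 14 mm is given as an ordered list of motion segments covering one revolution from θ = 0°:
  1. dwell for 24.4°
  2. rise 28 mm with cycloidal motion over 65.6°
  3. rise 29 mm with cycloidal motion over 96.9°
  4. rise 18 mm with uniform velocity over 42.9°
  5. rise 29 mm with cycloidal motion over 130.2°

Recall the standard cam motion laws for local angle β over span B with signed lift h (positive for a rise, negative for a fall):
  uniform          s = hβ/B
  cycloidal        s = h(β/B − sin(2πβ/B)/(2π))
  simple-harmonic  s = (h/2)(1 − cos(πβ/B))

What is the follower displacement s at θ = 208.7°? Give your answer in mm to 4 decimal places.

seg 1 [0°–24.4°] dwell: s stays 0.0000
seg 2 [24.4°–90°] cycloidal, h=28: full span → s += 28 → s = 28.0000
seg 3 [90°–186.9°] cycloidal, h=29: full span → s += 29 → s = 57.0000
seg 4 [186.9°–229.8°] uniform, h=18: θ=208.7° here. β=21.8, B=42.9. 18·21.8/42.9 = 9.1469 → s = 66.1469

66.1469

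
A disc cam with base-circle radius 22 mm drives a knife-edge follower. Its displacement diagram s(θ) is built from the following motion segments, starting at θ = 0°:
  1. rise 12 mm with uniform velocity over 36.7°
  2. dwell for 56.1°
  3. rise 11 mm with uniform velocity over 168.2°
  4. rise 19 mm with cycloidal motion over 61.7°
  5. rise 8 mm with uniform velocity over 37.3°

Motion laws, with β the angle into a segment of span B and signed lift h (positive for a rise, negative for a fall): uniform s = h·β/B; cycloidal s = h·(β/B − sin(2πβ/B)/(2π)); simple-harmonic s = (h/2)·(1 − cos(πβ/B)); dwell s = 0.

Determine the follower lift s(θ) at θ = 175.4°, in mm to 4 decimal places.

seg 1 [0°–36.7°] uniform, h=12: full span → s += 12 → s = 12.0000
seg 2 [36.7°–92.8°] dwell: s stays 12.0000
seg 3 [92.8°–261°] uniform, h=11: θ=175.4° here. β=82.6, B=168.2. 11·82.6/168.2 = 5.4019 → s = 17.4019

17.4019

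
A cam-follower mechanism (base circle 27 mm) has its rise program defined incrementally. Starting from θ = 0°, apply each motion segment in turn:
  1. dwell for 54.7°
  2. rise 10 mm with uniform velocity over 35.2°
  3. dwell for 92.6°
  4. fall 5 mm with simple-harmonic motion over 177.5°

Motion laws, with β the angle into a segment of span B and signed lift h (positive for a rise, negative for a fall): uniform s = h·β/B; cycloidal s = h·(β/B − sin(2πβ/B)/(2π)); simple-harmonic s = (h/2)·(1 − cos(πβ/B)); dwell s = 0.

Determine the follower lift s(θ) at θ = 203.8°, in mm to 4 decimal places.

seg 1 [0°–54.7°] dwell: s stays 0.0000
seg 2 [54.7°–89.9°] uniform, h=10: full span → s += 10 → s = 10.0000
seg 3 [89.9°–182.5°] dwell: s stays 10.0000
seg 4 [182.5°–360°] simple-harmonic, h=-5: θ=203.8° here. β=21.3, B=177.5. -5/2·(1 − cos(π·0.1200)) = -0.1756 → s = 9.8244

9.8244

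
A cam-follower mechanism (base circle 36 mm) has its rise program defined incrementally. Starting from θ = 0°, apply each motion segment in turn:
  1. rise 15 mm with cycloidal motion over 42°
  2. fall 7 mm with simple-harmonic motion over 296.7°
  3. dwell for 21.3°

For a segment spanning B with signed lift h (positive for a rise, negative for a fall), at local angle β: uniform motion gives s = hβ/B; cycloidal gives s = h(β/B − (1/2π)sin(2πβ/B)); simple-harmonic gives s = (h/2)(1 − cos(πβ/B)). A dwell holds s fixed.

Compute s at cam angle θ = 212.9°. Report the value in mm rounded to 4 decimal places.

seg 1 [0°–42°] cycloidal, h=15: full span → s += 15 → s = 15.0000
seg 2 [42°–338.7°] simple-harmonic, h=-7: θ=212.9° here. β=170.9, B=296.7. -7/2·(1 − cos(π·0.5760)) = -4.3278 → s = 10.6722

10.6722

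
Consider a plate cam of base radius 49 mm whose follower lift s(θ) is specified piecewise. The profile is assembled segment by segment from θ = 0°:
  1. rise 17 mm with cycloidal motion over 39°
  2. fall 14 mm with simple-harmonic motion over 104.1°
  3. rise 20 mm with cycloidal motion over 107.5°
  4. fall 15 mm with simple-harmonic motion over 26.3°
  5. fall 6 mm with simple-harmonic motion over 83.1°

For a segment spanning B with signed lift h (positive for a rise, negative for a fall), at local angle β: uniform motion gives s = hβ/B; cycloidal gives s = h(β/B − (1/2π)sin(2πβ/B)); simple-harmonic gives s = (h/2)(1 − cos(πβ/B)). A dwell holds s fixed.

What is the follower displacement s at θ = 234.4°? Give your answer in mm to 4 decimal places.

seg 1 [0°–39°] cycloidal, h=17: full span → s += 17 → s = 17.0000
seg 2 [39°–143.1°] simple-harmonic, h=-14: full span → s += -14 → s = 3.0000
seg 3 [143.1°–250.6°] cycloidal, h=20: θ=234.4° here. β=91.3, B=107.5. 20·(0.8493 − sin(2π·0.8493)/(2π)) = 19.5694 → s = 22.5694

22.5694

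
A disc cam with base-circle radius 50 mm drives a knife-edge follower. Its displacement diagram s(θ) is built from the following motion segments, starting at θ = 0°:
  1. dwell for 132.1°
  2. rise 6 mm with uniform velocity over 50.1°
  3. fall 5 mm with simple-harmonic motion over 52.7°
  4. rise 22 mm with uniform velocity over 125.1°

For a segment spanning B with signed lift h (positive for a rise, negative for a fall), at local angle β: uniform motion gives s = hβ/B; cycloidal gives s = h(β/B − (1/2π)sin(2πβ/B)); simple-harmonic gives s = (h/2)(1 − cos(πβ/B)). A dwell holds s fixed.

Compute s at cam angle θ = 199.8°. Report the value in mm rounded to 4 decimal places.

seg 1 [0°–132.1°] dwell: s stays 0.0000
seg 2 [132.1°–182.2°] uniform, h=6: full span → s += 6 → s = 6.0000
seg 3 [182.2°–234.9°] simple-harmonic, h=-5: θ=199.8° here. β=17.6, B=52.7. -5/2·(1 − cos(π·0.3340)) = -1.2543 → s = 4.7457

4.7457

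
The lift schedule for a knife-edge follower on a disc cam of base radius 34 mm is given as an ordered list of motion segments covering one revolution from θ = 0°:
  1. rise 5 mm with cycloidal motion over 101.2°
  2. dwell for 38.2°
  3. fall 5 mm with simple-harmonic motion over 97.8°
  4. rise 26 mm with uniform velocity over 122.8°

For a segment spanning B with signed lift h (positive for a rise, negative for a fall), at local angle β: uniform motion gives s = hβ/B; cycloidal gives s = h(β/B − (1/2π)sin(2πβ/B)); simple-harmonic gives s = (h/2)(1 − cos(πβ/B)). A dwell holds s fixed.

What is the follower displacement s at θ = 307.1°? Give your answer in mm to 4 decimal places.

seg 1 [0°–101.2°] cycloidal, h=5: full span → s += 5 → s = 5.0000
seg 2 [101.2°–139.4°] dwell: s stays 5.0000
seg 3 [139.4°–237.2°] simple-harmonic, h=-5: full span → s += -5 → s = 0.0000
seg 4 [237.2°–360°] uniform, h=26: θ=307.1° here. β=69.9, B=122.8. 26·69.9/122.8 = 14.7997 → s = 14.7997

14.7997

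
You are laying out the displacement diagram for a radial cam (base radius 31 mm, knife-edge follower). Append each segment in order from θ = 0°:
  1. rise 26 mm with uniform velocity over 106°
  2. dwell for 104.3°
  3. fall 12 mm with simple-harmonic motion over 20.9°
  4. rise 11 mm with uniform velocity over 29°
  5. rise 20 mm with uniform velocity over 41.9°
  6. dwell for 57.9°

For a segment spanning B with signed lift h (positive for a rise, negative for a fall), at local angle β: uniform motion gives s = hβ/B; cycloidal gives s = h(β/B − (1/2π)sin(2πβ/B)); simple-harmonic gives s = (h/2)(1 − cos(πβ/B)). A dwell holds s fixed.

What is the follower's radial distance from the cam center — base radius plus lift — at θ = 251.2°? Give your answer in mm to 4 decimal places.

seg 1 [0°–106°] uniform, h=26: full span → s += 26 → s = 26.0000
seg 2 [106°–210.3°] dwell: s stays 26.0000
seg 3 [210.3°–231.2°] simple-harmonic, h=-12: full span → s += -12 → s = 14.0000
seg 4 [231.2°–260.2°] uniform, h=11: θ=251.2° here. β=20, B=29. 11·20/29 = 7.5862 → s = 21.5862
radial distance = base radius + s = 31 + 21.5862 = 52.5862

52.5862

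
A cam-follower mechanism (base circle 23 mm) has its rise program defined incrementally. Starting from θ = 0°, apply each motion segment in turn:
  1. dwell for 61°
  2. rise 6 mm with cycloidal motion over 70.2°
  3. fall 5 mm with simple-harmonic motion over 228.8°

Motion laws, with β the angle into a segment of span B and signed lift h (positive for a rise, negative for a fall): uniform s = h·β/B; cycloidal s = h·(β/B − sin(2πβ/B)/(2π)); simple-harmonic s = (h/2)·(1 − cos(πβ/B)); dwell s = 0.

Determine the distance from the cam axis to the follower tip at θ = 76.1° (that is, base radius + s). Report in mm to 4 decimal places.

seg 1 [0°–61°] dwell: s stays 0.0000
seg 2 [61°–131.2°] cycloidal, h=6: θ=76.1° here. β=15.1, B=70.2. 6·(0.2151 − sin(2π·0.2151)/(2π)) = 0.3585 → s = 0.3585
radial distance = base radius + s = 23 + 0.3585 = 23.3585

23.3585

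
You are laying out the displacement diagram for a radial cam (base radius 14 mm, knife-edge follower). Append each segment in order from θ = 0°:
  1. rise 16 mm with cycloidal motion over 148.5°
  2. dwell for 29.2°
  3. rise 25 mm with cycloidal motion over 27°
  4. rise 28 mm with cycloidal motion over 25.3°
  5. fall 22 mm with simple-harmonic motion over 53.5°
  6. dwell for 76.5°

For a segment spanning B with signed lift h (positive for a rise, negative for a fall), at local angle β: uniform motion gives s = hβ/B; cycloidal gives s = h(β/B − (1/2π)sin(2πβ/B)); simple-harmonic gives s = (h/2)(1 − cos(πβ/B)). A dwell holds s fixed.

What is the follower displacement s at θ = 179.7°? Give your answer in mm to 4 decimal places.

seg 1 [0°–148.5°] cycloidal, h=16: full span → s += 16 → s = 16.0000
seg 2 [148.5°–177.7°] dwell: s stays 16.0000
seg 3 [177.7°–204.7°] cycloidal, h=25: θ=179.7° here. β=2, B=27. 25·(0.0741 − sin(2π·0.0741)/(2π)) = 0.0661 → s = 16.0661

16.0661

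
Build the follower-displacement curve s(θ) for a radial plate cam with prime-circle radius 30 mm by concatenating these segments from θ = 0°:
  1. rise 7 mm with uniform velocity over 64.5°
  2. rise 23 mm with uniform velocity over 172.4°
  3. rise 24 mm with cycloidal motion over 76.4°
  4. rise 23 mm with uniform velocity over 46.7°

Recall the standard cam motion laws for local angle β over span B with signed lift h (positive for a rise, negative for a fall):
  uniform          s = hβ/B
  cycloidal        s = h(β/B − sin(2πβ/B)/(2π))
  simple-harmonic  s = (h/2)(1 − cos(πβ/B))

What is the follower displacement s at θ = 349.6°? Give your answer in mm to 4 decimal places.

seg 1 [0°–64.5°] uniform, h=7: full span → s += 7 → s = 7.0000
seg 2 [64.5°–236.9°] uniform, h=23: full span → s += 23 → s = 30.0000
seg 3 [236.9°–313.3°] cycloidal, h=24: full span → s += 24 → s = 54.0000
seg 4 [313.3°–360°] uniform, h=23: θ=349.6° here. β=36.3, B=46.7. 23·36.3/46.7 = 17.8779 → s = 71.8779

71.8779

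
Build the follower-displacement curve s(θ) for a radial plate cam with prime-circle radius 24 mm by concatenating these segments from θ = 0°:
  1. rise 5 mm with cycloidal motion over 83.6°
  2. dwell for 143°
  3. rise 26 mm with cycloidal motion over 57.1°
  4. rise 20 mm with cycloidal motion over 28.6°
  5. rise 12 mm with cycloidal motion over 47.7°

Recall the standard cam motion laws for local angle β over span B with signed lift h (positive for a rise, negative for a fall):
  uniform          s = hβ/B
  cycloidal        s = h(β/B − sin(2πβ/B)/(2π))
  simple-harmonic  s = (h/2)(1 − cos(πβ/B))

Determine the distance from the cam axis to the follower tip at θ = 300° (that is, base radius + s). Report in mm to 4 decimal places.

seg 1 [0°–83.6°] cycloidal, h=5: full span → s += 5 → s = 5.0000
seg 2 [83.6°–226.6°] dwell: s stays 5.0000
seg 3 [226.6°–283.7°] cycloidal, h=26: full span → s += 26 → s = 31.0000
seg 4 [283.7°–312.3°] cycloidal, h=20: θ=300° here. β=16.3, B=28.6. 20·(0.5699 − sin(2π·0.5699)/(2π)) = 12.7526 → s = 43.7526
radial distance = base radius + s = 24 + 43.7526 = 67.7526

67.7526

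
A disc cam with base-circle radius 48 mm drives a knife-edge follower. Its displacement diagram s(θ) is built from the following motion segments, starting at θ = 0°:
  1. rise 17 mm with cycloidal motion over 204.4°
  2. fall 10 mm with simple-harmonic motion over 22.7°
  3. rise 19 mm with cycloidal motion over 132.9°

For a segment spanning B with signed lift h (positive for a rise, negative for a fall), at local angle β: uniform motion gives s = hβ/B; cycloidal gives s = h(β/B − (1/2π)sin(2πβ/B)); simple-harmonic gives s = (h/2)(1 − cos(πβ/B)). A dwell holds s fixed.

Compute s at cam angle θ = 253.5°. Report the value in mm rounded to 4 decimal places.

seg 1 [0°–204.4°] cycloidal, h=17: full span → s += 17 → s = 17.0000
seg 2 [204.4°–227.1°] simple-harmonic, h=-10: full span → s += -10 → s = 7.0000
seg 3 [227.1°–360°] cycloidal, h=19: θ=253.5° here. β=26.4, B=132.9. 19·(0.1986 − sin(2π·0.1986)/(2π)) = 0.9064 → s = 7.9064

7.9064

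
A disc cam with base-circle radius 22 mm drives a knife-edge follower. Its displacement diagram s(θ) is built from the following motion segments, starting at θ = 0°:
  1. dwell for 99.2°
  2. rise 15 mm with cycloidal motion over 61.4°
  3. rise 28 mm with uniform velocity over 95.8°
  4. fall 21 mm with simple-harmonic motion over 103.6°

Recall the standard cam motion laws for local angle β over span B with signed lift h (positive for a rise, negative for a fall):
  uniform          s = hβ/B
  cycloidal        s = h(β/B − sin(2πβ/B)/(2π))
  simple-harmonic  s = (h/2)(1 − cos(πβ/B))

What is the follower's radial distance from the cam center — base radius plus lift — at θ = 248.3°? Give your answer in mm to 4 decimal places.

seg 1 [0°–99.2°] dwell: s stays 0.0000
seg 2 [99.2°–160.6°] cycloidal, h=15: full span → s += 15 → s = 15.0000
seg 3 [160.6°–256.4°] uniform, h=28: θ=248.3° here. β=87.7, B=95.8. 28·87.7/95.8 = 25.6326 → s = 40.6326
radial distance = base radius + s = 22 + 40.6326 = 62.6326

62.6326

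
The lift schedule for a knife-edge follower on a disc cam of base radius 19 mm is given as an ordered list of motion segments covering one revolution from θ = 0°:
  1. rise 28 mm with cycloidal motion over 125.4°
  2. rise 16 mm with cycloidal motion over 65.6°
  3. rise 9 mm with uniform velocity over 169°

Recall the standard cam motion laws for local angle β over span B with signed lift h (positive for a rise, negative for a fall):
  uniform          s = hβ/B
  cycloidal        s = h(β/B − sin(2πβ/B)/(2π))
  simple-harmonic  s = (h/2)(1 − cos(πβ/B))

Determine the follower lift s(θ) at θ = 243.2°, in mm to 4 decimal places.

seg 1 [0°–125.4°] cycloidal, h=28: full span → s += 28 → s = 28.0000
seg 2 [125.4°–191°] cycloidal, h=16: full span → s += 16 → s = 44.0000
seg 3 [191°–360°] uniform, h=9: θ=243.2° here. β=52.2, B=169. 9·52.2/169 = 2.7799 → s = 46.7799

46.7799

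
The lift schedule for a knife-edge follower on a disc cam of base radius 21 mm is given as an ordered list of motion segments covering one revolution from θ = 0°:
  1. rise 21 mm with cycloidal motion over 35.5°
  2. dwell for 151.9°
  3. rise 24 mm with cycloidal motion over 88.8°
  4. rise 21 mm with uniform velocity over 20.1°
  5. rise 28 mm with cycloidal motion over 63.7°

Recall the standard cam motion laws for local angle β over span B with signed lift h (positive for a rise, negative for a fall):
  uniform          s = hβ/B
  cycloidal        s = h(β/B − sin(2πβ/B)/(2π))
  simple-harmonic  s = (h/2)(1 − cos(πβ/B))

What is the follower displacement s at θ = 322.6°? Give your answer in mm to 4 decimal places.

seg 1 [0°–35.5°] cycloidal, h=21: full span → s += 21 → s = 21.0000
seg 2 [35.5°–187.4°] dwell: s stays 21.0000
seg 3 [187.4°–276.2°] cycloidal, h=24: full span → s += 24 → s = 45.0000
seg 4 [276.2°–296.3°] uniform, h=21: full span → s += 21 → s = 66.0000
seg 5 [296.3°–360°] cycloidal, h=28: θ=322.6° here. β=26.3, B=63.7. 28·(0.4129 − sin(2π·0.4129)/(2π)) = 9.2409 → s = 75.2409

75.2409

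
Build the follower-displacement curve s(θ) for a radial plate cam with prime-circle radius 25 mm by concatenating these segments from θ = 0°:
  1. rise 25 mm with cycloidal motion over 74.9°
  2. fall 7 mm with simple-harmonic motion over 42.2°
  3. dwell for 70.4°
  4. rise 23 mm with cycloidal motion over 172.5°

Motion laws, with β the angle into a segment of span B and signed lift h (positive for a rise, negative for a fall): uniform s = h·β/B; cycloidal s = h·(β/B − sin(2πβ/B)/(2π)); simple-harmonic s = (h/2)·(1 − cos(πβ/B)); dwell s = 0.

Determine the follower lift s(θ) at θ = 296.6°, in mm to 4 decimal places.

seg 1 [0°–74.9°] cycloidal, h=25: full span → s += 25 → s = 25.0000
seg 2 [74.9°–117.1°] simple-harmonic, h=-7: full span → s += -7 → s = 18.0000
seg 3 [117.1°–187.5°] dwell: s stays 18.0000
seg 4 [187.5°–360°] cycloidal, h=23: θ=296.6° here. β=109.1, B=172.5. 23·(0.6325 − sin(2π·0.6325)/(2π)) = 17.2536 → s = 35.2536

35.2536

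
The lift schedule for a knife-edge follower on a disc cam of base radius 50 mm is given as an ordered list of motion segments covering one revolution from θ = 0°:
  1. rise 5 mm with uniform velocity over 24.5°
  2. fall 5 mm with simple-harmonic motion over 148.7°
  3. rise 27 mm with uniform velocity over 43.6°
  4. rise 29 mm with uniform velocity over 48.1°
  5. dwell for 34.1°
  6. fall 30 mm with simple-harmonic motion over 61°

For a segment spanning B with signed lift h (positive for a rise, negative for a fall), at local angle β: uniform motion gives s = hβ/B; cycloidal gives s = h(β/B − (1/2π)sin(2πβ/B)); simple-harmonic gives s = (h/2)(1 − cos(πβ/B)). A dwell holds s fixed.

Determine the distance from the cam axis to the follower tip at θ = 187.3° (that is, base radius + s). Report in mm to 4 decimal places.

seg 1 [0°–24.5°] uniform, h=5: full span → s += 5 → s = 5.0000
seg 2 [24.5°–173.2°] simple-harmonic, h=-5: full span → s += -5 → s = 0.0000
seg 3 [173.2°–216.8°] uniform, h=27: θ=187.3° here. β=14.1, B=43.6. 27·14.1/43.6 = 8.7317 → s = 8.7317
radial distance = base radius + s = 50 + 8.7317 = 58.7317

58.7317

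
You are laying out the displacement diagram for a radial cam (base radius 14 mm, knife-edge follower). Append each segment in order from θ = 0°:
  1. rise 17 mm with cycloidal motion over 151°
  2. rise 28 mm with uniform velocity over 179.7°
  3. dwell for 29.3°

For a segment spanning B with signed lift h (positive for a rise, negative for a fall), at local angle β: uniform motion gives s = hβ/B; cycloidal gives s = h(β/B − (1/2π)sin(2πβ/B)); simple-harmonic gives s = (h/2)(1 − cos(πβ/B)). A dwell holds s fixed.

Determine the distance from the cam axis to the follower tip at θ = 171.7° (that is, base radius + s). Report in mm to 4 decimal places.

seg 1 [0°–151°] cycloidal, h=17: full span → s += 17 → s = 17.0000
seg 2 [151°–330.7°] uniform, h=28: θ=171.7° here. β=20.7, B=179.7. 28·20.7/179.7 = 3.2254 → s = 20.2254
radial distance = base radius + s = 14 + 20.2254 = 34.2254

34.2254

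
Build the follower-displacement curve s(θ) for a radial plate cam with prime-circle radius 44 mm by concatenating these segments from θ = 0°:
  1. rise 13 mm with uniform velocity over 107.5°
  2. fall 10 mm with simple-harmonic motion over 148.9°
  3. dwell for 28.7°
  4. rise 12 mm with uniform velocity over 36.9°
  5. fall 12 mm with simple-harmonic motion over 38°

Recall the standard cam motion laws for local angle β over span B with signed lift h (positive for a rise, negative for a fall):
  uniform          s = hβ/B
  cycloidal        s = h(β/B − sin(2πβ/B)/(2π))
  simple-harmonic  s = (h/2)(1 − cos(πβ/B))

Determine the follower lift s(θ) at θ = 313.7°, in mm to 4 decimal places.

seg 1 [0°–107.5°] uniform, h=13: full span → s += 13 → s = 13.0000
seg 2 [107.5°–256.4°] simple-harmonic, h=-10: full span → s += -10 → s = 3.0000
seg 3 [256.4°–285.1°] dwell: s stays 3.0000
seg 4 [285.1°–322°] uniform, h=12: θ=313.7° here. β=28.6, B=36.9. 12·28.6/36.9 = 9.3008 → s = 12.3008

12.3008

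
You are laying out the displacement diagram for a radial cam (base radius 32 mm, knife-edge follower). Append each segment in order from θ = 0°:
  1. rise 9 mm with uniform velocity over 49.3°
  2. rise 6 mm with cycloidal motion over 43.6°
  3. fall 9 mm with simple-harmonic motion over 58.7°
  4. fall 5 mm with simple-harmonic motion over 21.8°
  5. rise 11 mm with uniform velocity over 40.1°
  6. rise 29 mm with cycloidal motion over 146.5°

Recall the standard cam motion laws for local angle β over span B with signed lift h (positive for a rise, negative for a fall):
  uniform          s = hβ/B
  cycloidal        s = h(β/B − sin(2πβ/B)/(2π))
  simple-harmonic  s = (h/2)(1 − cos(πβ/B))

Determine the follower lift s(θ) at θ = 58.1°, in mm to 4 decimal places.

seg 1 [0°–49.3°] uniform, h=9: full span → s += 9 → s = 9.0000
seg 2 [49.3°–92.9°] cycloidal, h=6: θ=58.1° here. β=8.8, B=43.6. 6·(0.2018 − sin(2π·0.2018)/(2π)) = 0.2995 → s = 9.2995

9.2995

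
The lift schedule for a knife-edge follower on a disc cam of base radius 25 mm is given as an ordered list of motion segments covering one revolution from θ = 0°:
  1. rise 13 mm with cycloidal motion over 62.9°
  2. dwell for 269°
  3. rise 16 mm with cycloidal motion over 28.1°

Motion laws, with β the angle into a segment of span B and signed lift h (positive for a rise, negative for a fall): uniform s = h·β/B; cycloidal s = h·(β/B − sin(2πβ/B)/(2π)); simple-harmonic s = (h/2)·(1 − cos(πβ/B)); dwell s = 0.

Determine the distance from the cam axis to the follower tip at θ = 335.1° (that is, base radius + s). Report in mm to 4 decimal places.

seg 1 [0°–62.9°] cycloidal, h=13: full span → s += 13 → s = 13.0000
seg 2 [62.9°–331.9°] dwell: s stays 13.0000
seg 3 [331.9°–360°] cycloidal, h=16: θ=335.1° here. β=3.2, B=28.1. 16·(0.1139 − sin(2π·0.1139)/(2π)) = 0.1515 → s = 13.1515
radial distance = base radius + s = 25 + 13.1515 = 38.1515

38.1515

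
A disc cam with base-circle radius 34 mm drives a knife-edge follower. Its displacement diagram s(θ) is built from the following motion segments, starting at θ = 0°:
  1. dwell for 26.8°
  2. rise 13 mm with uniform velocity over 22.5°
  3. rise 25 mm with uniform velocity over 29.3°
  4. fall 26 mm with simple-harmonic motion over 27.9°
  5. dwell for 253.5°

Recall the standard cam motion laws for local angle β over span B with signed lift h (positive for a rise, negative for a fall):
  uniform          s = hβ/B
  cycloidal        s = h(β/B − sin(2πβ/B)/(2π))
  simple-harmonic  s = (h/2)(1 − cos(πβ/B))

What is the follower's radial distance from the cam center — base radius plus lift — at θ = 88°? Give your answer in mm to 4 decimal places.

seg 1 [0°–26.8°] dwell: s stays 0.0000
seg 2 [26.8°–49.3°] uniform, h=13: full span → s += 13 → s = 13.0000
seg 3 [49.3°–78.6°] uniform, h=25: full span → s += 25 → s = 38.0000
seg 4 [78.6°–106.5°] simple-harmonic, h=-26: θ=88° here. β=9.4, B=27.9. -26/2·(1 − cos(π·0.3369)) = -6.6272 → s = 31.3728
radial distance = base radius + s = 34 + 31.3728 = 65.3728

65.3728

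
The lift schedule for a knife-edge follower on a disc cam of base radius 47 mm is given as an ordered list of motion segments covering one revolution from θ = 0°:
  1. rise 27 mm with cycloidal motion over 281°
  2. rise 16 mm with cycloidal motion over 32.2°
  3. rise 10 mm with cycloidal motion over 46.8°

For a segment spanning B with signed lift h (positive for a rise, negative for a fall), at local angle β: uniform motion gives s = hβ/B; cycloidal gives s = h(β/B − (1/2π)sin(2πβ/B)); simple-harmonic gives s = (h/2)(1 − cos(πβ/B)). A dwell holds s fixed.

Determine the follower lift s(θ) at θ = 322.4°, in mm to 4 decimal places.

seg 1 [0°–281°] cycloidal, h=27: full span → s += 27 → s = 27.0000
seg 2 [281°–313.2°] cycloidal, h=16: full span → s += 16 → s = 43.0000
seg 3 [313.2°–360°] cycloidal, h=10: θ=322.4° here. β=9.2, B=46.8. 10·(0.1966 − sin(2π·0.1966)/(2π)) = 0.4631 → s = 43.4631

43.4631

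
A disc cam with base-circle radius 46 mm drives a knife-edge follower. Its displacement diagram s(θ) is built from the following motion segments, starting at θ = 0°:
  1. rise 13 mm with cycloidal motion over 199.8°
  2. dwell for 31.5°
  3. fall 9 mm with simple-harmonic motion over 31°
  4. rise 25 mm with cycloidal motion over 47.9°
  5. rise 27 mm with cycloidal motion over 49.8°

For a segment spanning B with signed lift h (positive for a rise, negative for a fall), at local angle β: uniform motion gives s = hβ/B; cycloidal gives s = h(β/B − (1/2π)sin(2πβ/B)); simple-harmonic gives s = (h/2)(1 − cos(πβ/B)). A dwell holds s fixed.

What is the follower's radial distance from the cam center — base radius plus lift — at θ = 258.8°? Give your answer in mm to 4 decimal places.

seg 1 [0°–199.8°] cycloidal, h=13: full span → s += 13 → s = 13.0000
seg 2 [199.8°–231.3°] dwell: s stays 13.0000
seg 3 [231.3°–262.3°] simple-harmonic, h=-9: θ=258.8° here. β=27.5, B=31. -9/2·(1 − cos(π·0.8871)) = -8.7199 → s = 4.2801
radial distance = base radius + s = 46 + 4.2801 = 50.2801

50.2801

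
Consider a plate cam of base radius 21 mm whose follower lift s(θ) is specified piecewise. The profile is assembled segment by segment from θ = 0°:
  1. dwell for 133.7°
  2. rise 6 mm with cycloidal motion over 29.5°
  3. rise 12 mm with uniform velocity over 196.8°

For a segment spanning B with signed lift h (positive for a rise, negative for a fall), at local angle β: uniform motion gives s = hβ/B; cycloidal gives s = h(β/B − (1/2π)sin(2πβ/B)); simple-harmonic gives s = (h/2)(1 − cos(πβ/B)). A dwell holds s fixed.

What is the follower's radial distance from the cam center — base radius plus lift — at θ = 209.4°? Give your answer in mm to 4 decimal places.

seg 1 [0°–133.7°] dwell: s stays 0.0000
seg 2 [133.7°–163.2°] cycloidal, h=6: full span → s += 6 → s = 6.0000
seg 3 [163.2°–360°] uniform, h=12: θ=209.4° here. β=46.2, B=196.8. 12·46.2/196.8 = 2.8171 → s = 8.8171
radial distance = base radius + s = 21 + 8.8171 = 29.8171

29.8171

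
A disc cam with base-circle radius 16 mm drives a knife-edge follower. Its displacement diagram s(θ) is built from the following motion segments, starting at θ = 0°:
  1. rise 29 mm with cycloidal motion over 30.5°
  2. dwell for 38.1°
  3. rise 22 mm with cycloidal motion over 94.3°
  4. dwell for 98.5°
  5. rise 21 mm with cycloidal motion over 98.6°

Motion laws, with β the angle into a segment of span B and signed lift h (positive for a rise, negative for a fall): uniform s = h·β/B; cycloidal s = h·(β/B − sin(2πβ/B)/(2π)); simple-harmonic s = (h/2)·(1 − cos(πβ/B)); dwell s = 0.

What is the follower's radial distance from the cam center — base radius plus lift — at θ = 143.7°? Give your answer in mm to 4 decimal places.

seg 1 [0°–30.5°] cycloidal, h=29: full span → s += 29 → s = 29.0000
seg 2 [30.5°–68.6°] dwell: s stays 29.0000
seg 3 [68.6°–162.9°] cycloidal, h=22: θ=143.7° here. β=75.1, B=94.3. 22·(0.7964 − sin(2π·0.7964)/(2π)) = 20.8744 → s = 49.8744
radial distance = base radius + s = 16 + 49.8744 = 65.8744

65.8744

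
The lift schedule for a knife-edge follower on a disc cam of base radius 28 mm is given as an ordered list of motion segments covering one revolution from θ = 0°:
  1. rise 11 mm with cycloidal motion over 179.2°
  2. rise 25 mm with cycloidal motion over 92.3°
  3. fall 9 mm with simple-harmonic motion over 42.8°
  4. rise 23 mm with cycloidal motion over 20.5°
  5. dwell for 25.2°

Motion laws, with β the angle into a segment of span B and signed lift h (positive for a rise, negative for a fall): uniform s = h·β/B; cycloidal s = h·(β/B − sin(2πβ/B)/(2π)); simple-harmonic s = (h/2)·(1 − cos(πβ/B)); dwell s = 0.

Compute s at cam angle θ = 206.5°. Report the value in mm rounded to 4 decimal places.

seg 1 [0°–179.2°] cycloidal, h=11: full span → s += 11 → s = 11.0000
seg 2 [179.2°–271.5°] cycloidal, h=25: θ=206.5° here. β=27.3, B=92.3. 25·(0.2958 − sin(2π·0.2958)/(2π)) = 3.5789 → s = 14.5789

14.5789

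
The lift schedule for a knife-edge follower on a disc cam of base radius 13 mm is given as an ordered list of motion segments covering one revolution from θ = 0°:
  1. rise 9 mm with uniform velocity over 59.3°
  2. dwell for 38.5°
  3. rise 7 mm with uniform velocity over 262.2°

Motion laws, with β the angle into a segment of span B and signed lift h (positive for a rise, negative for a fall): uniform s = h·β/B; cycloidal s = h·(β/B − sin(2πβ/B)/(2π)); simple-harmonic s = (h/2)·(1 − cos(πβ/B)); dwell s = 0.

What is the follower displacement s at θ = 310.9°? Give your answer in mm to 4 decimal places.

seg 1 [0°–59.3°] uniform, h=9: full span → s += 9 → s = 9.0000
seg 2 [59.3°–97.8°] dwell: s stays 9.0000
seg 3 [97.8°–360°] uniform, h=7: θ=310.9° here. β=213.1, B=262.2. 7·213.1/262.2 = 5.6892 → s = 14.6892

14.6892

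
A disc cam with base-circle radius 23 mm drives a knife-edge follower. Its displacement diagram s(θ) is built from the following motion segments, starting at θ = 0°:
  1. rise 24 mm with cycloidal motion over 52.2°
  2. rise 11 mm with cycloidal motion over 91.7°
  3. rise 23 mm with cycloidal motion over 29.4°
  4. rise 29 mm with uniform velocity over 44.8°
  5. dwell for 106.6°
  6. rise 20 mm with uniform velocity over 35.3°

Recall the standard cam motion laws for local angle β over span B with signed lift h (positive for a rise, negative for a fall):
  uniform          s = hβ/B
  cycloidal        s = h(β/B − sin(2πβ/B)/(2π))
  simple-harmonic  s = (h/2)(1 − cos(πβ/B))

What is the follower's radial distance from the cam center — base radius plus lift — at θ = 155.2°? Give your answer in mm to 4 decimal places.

seg 1 [0°–52.2°] cycloidal, h=24: full span → s += 24 → s = 24.0000
seg 2 [52.2°–143.9°] cycloidal, h=11: full span → s += 11 → s = 35.0000
seg 3 [143.9°–173.3°] cycloidal, h=23: θ=155.2° here. β=11.3, B=29.4. 23·(0.3844 − sin(2π·0.3844)/(2π)) = 6.4082 → s = 41.4082
radial distance = base radius + s = 23 + 41.4082 = 64.4082

64.4082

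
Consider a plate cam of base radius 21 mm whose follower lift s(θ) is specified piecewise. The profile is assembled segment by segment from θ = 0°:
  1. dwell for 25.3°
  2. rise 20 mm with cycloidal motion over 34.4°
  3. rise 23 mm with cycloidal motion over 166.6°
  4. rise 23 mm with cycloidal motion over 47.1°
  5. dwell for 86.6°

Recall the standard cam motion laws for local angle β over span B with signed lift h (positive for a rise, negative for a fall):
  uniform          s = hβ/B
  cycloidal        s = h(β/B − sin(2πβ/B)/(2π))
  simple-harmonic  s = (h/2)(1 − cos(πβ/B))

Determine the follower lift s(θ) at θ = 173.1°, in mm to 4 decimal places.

seg 1 [0°–25.3°] dwell: s stays 0.0000
seg 2 [25.3°–59.7°] cycloidal, h=20: full span → s += 20 → s = 20.0000
seg 3 [59.7°–226.3°] cycloidal, h=23: θ=173.1° here. β=113.4, B=166.6. 23·(0.6807 − sin(2π·0.6807)/(2π)) = 18.9742 → s = 38.9742

38.9742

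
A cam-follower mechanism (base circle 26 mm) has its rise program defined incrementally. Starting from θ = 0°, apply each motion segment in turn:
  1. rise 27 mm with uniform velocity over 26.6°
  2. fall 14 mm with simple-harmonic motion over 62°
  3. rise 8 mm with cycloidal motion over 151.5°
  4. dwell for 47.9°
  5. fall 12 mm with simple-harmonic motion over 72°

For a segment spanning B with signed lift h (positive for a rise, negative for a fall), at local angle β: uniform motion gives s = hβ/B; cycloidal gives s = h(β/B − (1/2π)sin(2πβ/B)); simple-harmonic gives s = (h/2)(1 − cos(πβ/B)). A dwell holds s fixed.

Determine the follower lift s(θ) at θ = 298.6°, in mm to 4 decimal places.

seg 1 [0°–26.6°] uniform, h=27: full span → s += 27 → s = 27.0000
seg 2 [26.6°–88.6°] simple-harmonic, h=-14: full span → s += -14 → s = 13.0000
seg 3 [88.6°–240.1°] cycloidal, h=8: full span → s += 8 → s = 21.0000
seg 4 [240.1°–288°] dwell: s stays 21.0000
seg 5 [288°–360°] simple-harmonic, h=-12: θ=298.6° here. β=10.6, B=72. -12/2·(1 − cos(π·0.1472)) = -0.6304 → s = 20.3696

20.3696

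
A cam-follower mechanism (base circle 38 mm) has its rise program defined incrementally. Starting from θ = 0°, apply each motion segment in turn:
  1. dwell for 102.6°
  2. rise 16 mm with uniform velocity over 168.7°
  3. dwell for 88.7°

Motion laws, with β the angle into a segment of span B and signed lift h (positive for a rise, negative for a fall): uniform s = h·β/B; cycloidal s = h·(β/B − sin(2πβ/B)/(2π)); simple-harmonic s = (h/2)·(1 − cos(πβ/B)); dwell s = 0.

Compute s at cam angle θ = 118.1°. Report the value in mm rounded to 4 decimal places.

seg 1 [0°–102.6°] dwell: s stays 0.0000
seg 2 [102.6°–271.3°] uniform, h=16: θ=118.1° here. β=15.5, B=168.7. 16·15.5/168.7 = 1.4701 → s = 1.4701

1.4701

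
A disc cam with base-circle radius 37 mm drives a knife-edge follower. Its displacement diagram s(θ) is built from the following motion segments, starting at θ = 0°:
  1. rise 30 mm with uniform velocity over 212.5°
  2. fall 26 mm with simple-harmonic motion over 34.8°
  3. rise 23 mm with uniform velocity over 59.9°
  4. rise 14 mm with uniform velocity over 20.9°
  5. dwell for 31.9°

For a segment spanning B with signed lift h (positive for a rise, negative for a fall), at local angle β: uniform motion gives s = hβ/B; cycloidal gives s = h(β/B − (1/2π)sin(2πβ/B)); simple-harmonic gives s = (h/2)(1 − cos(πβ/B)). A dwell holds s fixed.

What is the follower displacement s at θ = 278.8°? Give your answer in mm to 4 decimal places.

seg 1 [0°–212.5°] uniform, h=30: full span → s += 30 → s = 30.0000
seg 2 [212.5°–247.3°] simple-harmonic, h=-26: full span → s += -26 → s = 4.0000
seg 3 [247.3°–307.2°] uniform, h=23: θ=278.8° here. β=31.5, B=59.9. 23·31.5/59.9 = 12.0952 → s = 16.0952

16.0952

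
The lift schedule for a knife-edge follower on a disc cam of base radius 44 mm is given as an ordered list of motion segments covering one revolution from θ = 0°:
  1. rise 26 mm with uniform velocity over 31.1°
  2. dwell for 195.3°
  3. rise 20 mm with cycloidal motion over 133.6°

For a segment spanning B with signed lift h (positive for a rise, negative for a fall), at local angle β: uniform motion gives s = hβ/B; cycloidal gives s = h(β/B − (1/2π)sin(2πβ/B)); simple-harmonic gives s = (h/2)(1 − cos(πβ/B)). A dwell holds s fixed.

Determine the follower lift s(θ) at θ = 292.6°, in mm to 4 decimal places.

seg 1 [0°–31.1°] uniform, h=26: full span → s += 26 → s = 26.0000
seg 2 [31.1°–226.4°] dwell: s stays 26.0000
seg 3 [226.4°–360°] cycloidal, h=20: θ=292.6° here. β=66.2, B=133.6. 20·(0.4955 − sin(2π·0.4955)/(2π)) = 9.8204 → s = 35.8204

35.8204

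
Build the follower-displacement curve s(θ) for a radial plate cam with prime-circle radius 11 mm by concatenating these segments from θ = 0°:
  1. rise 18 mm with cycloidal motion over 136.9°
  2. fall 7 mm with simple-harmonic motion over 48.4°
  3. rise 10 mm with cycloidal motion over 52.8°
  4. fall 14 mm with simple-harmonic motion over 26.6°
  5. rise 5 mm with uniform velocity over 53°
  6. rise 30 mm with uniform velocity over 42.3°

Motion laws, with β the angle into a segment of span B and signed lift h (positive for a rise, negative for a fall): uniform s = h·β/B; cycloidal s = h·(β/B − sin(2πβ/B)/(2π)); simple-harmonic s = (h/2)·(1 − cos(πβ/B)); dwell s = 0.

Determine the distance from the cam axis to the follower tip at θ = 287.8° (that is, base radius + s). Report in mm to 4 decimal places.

seg 1 [0°–136.9°] cycloidal, h=18: full span → s += 18 → s = 18.0000
seg 2 [136.9°–185.3°] simple-harmonic, h=-7: full span → s += -7 → s = 11.0000
seg 3 [185.3°–238.1°] cycloidal, h=10: full span → s += 10 → s = 21.0000
seg 4 [238.1°–264.7°] simple-harmonic, h=-14: full span → s += -14 → s = 7.0000
seg 5 [264.7°–317.7°] uniform, h=5: θ=287.8° here. β=23.1, B=53. 5·23.1/53 = 2.1792 → s = 9.1792
radial distance = base radius + s = 11 + 9.1792 = 20.1792

20.1792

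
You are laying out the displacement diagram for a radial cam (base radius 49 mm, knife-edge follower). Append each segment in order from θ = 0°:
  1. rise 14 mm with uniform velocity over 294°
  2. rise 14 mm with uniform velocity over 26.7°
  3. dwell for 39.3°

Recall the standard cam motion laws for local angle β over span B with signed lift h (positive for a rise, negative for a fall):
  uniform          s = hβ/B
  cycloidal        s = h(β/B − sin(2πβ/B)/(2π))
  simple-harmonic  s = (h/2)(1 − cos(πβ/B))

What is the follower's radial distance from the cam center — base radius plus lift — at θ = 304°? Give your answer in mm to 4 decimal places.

seg 1 [0°–294°] uniform, h=14: full span → s += 14 → s = 14.0000
seg 2 [294°–320.7°] uniform, h=14: θ=304° here. β=10, B=26.7. 14·10/26.7 = 5.2434 → s = 19.2434
radial distance = base radius + s = 49 + 19.2434 = 68.2434

68.2434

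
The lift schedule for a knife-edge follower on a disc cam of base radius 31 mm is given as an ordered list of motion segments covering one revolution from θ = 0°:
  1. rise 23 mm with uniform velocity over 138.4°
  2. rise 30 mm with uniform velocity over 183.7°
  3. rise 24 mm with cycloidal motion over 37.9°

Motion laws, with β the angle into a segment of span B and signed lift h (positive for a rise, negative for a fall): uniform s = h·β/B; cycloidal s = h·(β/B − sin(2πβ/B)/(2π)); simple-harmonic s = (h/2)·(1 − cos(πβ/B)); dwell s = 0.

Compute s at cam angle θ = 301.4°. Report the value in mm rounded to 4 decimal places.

seg 1 [0°–138.4°] uniform, h=23: full span → s += 23 → s = 23.0000
seg 2 [138.4°–322.1°] uniform, h=30: θ=301.4° here. β=163, B=183.7. 30·163/183.7 = 26.6195 → s = 49.6195

49.6195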